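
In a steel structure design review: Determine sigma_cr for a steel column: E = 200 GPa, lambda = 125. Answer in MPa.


sigma_cr = pi^2 * E / lambda^2
= 9.8696 * 200000.0 / 125^2
= 9.8696 * 200000.0 / 15625
= 126.3309 MPa

126.3309 MPa


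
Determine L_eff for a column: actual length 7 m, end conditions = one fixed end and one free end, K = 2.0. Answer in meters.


L_eff = K * L
= 2.0 * 7
= 14.0 m

14.0 m


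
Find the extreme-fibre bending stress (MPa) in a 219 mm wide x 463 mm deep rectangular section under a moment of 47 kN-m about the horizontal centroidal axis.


I = b * h^3 / 12 = 219 * 463^3 / 12 = 1811364457.75 mm^4
y = h / 2 = 463 / 2 = 231.5 mm
M = 47 kN-m = 47000000.0 N-mm
sigma = M * y / I = 47000000.0 * 231.5 / 1811364457.75
= 6.01 MPa

6.01 MPa


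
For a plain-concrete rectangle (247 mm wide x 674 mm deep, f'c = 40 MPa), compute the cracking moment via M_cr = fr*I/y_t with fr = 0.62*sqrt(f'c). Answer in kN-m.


fr = 0.62 * sqrt(40) = 0.62 * 6.3246 = 3.9212 MPa
I = 247 * 674^3 / 12 = 6302246660.67 mm^4
y_t = 337.0 mm
M_cr = fr * I / y_t = 3.9212 * 6302246660.67 / 337.0 N-mm
= 73.3309 kN-m

73.3309 kN-m


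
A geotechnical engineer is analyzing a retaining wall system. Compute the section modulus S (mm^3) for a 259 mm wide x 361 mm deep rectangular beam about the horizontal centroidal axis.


S = b * h^2 / 6
= 259 * 361^2 / 6
= 259 * 130321 / 6
= 5625523.17 mm^3

5625523.17 mm^3


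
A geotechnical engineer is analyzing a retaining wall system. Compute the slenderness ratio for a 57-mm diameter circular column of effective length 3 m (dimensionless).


Radius of gyration r = d / 4 = 57 / 4 = 14.25 mm
L_eff = 3000.0 mm
Slenderness ratio = L / r = 3000.0 / 14.25 = 210.53 (dimensionless)

210.53 (dimensionless)


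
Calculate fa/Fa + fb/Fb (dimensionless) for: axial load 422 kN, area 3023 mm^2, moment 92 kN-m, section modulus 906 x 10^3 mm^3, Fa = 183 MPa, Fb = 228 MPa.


f_a = P / A = 422000.0 / 3023 = 139.5964 MPa
f_b = M / S = 92000000.0 / 906000.0 = 101.5453 MPa
Ratio = f_a / Fa + f_b / Fb
= 139.5964 / 183 + 101.5453 / 228
= 1.2082 (dimensionless)

1.2082 (dimensionless)


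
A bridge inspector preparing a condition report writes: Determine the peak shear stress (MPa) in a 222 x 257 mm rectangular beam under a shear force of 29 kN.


A = b * h = 222 * 257 = 57054 mm^2
V = 29 kN = 29000.0 N
tau_max = 1.5 * V / A = 1.5 * 29000.0 / 57054
= 0.7624 MPa

0.7624 MPa


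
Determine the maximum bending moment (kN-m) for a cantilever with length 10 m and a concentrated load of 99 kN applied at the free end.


For a cantilever with a point load at the free end:
M_max = P * L = 99 * 10 = 990 kN-m

990 kN-m


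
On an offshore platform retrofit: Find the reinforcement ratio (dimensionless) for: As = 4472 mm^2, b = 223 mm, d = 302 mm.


rho = As / (b * d)
= 4472 / (223 * 302)
= 4472 / 67346
= 0.066403 (dimensionless)

0.066403 (dimensionless)


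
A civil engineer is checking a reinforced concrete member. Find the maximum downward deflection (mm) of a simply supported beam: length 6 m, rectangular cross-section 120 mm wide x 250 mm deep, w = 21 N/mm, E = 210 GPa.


I = 120 * 250^3 / 12 = 156250000.0 mm^4
L = 6000.0 mm, w = 21 N/mm, E = 210000.0 MPa
delta = 5 * w * L^4 / (384 * E * I)
= 5 * 21 * 6000.0^4 / (384 * 210000.0 * 156250000.0)
= 10.8 mm

10.8 mm


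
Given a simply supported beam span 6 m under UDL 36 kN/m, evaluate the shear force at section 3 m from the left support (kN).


R_A = w * L / 2 = 36 * 6 / 2 = 108.0 kN
V(x) = R_A - w * x = 108.0 - 36 * 3
= 0.0 kN

0.0 kN


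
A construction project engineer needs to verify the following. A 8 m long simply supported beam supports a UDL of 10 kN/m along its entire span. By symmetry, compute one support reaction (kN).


Total load = w * L = 10 * 8 = 80 kN
By symmetry, each reaction R = total / 2 = 80 / 2 = 40.0 kN

40.0 kN


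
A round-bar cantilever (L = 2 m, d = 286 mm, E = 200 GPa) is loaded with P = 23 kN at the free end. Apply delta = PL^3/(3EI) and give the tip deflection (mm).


I = pi * d^4 / 64 = pi * 286^4 / 64 = 328423353.43 mm^4
L = 2000.0 mm, P = 23000.0 N, E = 200000.0 MPa
delta = P * L^3 / (3 * E * I)
= 23000.0 * 2000.0^3 / (3 * 200000.0 * 328423353.43)
= 0.9338 mm

0.9338 mm


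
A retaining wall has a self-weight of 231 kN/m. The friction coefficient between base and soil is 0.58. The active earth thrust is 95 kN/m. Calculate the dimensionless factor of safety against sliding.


Resisting force = mu * W = 0.58 * 231 = 133.98 kN/m
FOS = Resisting / Driving = 133.98 / 95
= 1.4103 (dimensionless)

1.4103 (dimensionless)


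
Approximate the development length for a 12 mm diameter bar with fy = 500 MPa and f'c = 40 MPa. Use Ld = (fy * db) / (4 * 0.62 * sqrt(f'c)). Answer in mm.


Ld = (fy * db) / (4 * 0.62 * sqrt(f'c))
= (500 * 12) / (4 * 0.62 * sqrt(40))
= 6000 / 15.6849
= 382.53 mm

382.53 mm


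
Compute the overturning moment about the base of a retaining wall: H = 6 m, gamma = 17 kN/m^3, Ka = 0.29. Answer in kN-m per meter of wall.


Pa = 0.5 * Ka * gamma * H^2
= 0.5 * 0.29 * 17 * 6^2
= 88.74 kN/m
Arm = H / 3 = 6 / 3 = 2.0 m
Mo = Pa * arm = Pa * H / 3 = 88.74 * 6 / 3 = 177.48 kN-m/m

177.48 kN-m/m


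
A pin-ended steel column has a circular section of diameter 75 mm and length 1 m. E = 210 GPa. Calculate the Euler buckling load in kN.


I = pi * d^4 / 64 = 1553155.55 mm^4
L = 1000.0 mm
P_cr = pi^2 * E * I / L^2
= 9.8696 * 210000.0 * 1553155.55 / 1000.0^2
= 3219096.47 N = 3219.0965 kN

3219.0965 kN


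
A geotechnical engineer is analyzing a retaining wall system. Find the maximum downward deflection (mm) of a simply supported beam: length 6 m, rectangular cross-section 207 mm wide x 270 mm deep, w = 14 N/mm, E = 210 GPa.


I = 207 * 270^3 / 12 = 339531750.0 mm^4
L = 6000.0 mm, w = 14 N/mm, E = 210000.0 MPa
delta = 5 * w * L^4 / (384 * E * I)
= 5 * 14 * 6000.0^4 / (384 * 210000.0 * 339531750.0)
= 3.3134 mm

3.3134 mm


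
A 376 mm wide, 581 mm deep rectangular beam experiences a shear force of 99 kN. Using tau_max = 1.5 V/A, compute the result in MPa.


A = b * h = 376 * 581 = 218456 mm^2
V = 99 kN = 99000.0 N
tau_max = 1.5 * V / A = 1.5 * 99000.0 / 218456
= 0.6798 MPa

0.6798 MPa


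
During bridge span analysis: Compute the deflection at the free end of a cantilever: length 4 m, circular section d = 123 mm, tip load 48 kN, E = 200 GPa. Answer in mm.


I = pi * d^4 / 64 = pi * 123^4 / 64 = 11235446.72 mm^4
L = 4000.0 mm, P = 48000.0 N, E = 200000.0 MPa
delta = P * L^3 / (3 * E * I)
= 48000.0 * 4000.0^3 / (3 * 200000.0 * 11235446.72)
= 455.7006 mm

455.7006 mm


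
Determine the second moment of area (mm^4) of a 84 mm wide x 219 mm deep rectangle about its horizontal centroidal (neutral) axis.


I = b * h^3 / 12
= 84 * 219^3 / 12
= 84 * 10503459 / 12
= 73524213.0 mm^4

73524213.0 mm^4


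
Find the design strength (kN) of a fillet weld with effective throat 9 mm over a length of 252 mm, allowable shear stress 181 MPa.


Strength = throat * length * allowable stress
= 9 * 252 * 181 N
= 410508 N
= 410.51 kN

410.51 kN


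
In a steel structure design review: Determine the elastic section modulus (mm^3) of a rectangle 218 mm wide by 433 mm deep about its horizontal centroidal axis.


S = b * h^2 / 6
= 218 * 433^2 / 6
= 218 * 187489 / 6
= 6812100.33 mm^3

6812100.33 mm^3


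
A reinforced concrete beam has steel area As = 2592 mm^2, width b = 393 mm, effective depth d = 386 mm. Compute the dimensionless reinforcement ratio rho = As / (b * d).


rho = As / (b * d)
= 2592 / (393 * 386)
= 2592 / 151698
= 0.017087 (dimensionless)

0.017087 (dimensionless)


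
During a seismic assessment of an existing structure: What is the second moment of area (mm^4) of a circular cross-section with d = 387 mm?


r = d / 2 = 387 / 2 = 193.5 mm
I = pi * r^4 / 4 = pi * 193.5^4 / 4
= 1101067030.83 mm^4

1101067030.83 mm^4


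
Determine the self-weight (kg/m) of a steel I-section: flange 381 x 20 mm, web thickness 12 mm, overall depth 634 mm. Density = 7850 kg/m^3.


A_flanges = 2 * 381 * 20 = 15240 mm^2
A_web = (634 - 2 * 20) * 12 = 7128 mm^2
A_total = 15240 + 7128 = 22368 mm^2 = 0.022368 m^2
Weight = rho * A = 7850 * 0.022368 = 175.5888 kg/m

175.5888 kg/m


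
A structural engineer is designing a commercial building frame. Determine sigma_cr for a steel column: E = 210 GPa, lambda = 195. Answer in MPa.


sigma_cr = pi^2 * E / lambda^2
= 9.8696 * 210000.0 / 195^2
= 9.8696 * 210000.0 / 38025
= 54.5067 MPa

54.5067 MPa


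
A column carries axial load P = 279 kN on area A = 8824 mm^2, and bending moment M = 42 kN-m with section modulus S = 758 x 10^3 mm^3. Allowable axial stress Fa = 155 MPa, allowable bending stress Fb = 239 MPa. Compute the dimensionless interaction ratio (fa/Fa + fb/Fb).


f_a = P / A = 279000.0 / 8824 = 31.6183 MPa
f_b = M / S = 42000000.0 / 758000.0 = 55.409 MPa
Ratio = f_a / Fa + f_b / Fb
= 31.6183 / 155 + 55.409 / 239
= 0.4358 (dimensionless)

0.4358 (dimensionless)


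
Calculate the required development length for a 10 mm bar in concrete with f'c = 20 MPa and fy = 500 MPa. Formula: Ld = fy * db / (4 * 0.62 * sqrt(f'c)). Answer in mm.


Ld = (fy * db) / (4 * 0.62 * sqrt(f'c))
= (500 * 10) / (4 * 0.62 * sqrt(20))
= 5000 / 11.0909
= 450.82 mm

450.82 mm


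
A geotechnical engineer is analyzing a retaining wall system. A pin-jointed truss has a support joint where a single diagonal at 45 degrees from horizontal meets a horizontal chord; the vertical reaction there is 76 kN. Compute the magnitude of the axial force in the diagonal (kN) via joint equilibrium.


At the joint, only the diagonal has a vertical component, so vertical equilibrium gives:
F * sin(45) = 76
F = 76 / sin(45)
= 76 / 0.707107
= 107.48 kN

107.48 kN


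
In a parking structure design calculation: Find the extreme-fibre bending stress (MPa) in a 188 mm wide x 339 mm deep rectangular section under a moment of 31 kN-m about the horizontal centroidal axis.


I = b * h^3 / 12 = 188 * 339^3 / 12 = 610345431.0 mm^4
y = h / 2 = 339 / 2 = 169.5 mm
M = 31 kN-m = 31000000.0 N-mm
sigma = M * y / I = 31000000.0 * 169.5 / 610345431.0
= 8.61 MPa

8.61 MPa


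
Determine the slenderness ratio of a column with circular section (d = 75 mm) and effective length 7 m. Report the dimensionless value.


Radius of gyration r = d / 4 = 75 / 4 = 18.75 mm
L_eff = 7000.0 mm
Slenderness ratio = L / r = 7000.0 / 18.75 = 373.33 (dimensionless)

373.33 (dimensionless)


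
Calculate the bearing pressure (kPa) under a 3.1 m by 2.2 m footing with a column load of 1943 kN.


A = 3.1 * 2.2 = 6.82 m^2
q = P / A = 1943 / 6.82
= 284.8974 kPa

284.8974 kPa


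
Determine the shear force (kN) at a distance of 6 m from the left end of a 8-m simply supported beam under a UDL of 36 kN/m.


R_A = w * L / 2 = 36 * 8 / 2 = 144.0 kN
V(x) = R_A - w * x = 144.0 - 36 * 6
= -72.0 kN

-72.0 kN


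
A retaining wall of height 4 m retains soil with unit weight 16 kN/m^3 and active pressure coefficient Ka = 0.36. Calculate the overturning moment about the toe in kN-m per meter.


Pa = 0.5 * Ka * gamma * H^2
= 0.5 * 0.36 * 16 * 4^2
= 46.08 kN/m
Arm = H / 3 = 4 / 3 = 1.3333 m
Mo = Pa * arm = Pa * H / 3 = 46.08 * 4 / 3 = 61.44 kN-m/m

61.44 kN-m/m


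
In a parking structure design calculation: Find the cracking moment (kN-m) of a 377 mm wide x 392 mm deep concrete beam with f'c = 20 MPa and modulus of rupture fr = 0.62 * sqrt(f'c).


fr = 0.62 * sqrt(20) = 0.62 * 4.4721 = 2.7727 MPa
I = 377 * 392^3 / 12 = 1892423381.33 mm^4
y_t = 196.0 mm
M_cr = fr * I / y_t = 2.7727 * 1892423381.33 / 196.0 N-mm
= 26.7713 kN-m

26.7713 kN-m


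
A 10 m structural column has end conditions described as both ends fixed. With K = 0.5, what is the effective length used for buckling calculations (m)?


L_eff = K * L
= 0.5 * 10
= 5.0 m

5.0 m


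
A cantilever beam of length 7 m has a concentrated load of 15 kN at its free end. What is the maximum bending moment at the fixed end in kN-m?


For a cantilever with a point load at the free end:
M_max = P * L = 15 * 7 = 105 kN-m

105 kN-m


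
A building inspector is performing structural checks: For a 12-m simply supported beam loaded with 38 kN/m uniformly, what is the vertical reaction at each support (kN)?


Total load = w * L = 38 * 12 = 456 kN
By symmetry, each reaction R = total / 2 = 456 / 2 = 228.0 kN

228.0 kN


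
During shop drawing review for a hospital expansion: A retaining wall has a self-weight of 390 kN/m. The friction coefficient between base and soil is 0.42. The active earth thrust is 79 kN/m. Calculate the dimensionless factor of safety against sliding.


Resisting force = mu * W = 0.42 * 390 = 163.8 kN/m
FOS = Resisting / Driving = 163.8 / 79
= 2.0734 (dimensionless)

2.0734 (dimensionless)


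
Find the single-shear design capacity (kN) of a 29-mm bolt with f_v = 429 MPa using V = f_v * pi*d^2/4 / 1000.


A = pi * d^2 / 4 = pi * 29^2 / 4 = 660.5199 mm^2
V = f_v * A / 1000 = 429 * 660.5199 / 1000
= 283.363 kN

283.363 kN


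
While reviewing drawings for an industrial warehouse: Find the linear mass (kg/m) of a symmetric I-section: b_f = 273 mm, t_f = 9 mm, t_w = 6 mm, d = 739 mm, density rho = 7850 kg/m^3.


A_flanges = 2 * 273 * 9 = 4914 mm^2
A_web = (739 - 2 * 9) * 6 = 4326 mm^2
A_total = 4914 + 4326 = 9240 mm^2 = 0.009240 m^2
Weight = rho * A = 7850 * 0.009240 = 72.534 kg/m

72.534 kg/m


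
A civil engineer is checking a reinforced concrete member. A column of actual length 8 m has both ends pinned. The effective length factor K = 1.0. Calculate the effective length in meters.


L_eff = K * L
= 1.0 * 8
= 8.0 m

8.0 m


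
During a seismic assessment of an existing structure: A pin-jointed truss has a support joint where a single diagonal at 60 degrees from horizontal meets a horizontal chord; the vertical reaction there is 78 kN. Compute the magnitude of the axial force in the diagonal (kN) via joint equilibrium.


At the joint, only the diagonal has a vertical component, so vertical equilibrium gives:
F * sin(60) = 78
F = 78 / sin(60)
= 78 / 0.866025
= 90.07 kN

90.07 kN


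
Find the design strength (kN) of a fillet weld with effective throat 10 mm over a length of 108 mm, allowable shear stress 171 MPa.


Strength = throat * length * allowable stress
= 10 * 108 * 171 N
= 184680 N
= 184.68 kN

184.68 kN


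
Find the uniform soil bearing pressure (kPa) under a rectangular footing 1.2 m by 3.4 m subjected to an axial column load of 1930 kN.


A = 1.2 * 3.4 = 4.08 m^2
q = P / A = 1930 / 4.08
= 473.0392 kPa

473.0392 kPa


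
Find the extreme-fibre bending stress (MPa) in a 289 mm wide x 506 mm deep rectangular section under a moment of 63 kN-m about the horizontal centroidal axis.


I = b * h^3 / 12 = 289 * 506^3 / 12 = 3120097368.67 mm^4
y = h / 2 = 506 / 2 = 253.0 mm
M = 63 kN-m = 63000000.0 N-mm
sigma = M * y / I = 63000000.0 * 253.0 / 3120097368.67
= 5.11 MPa

5.11 MPa


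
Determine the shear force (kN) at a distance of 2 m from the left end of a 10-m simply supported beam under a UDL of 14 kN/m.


R_A = w * L / 2 = 14 * 10 / 2 = 70.0 kN
V(x) = R_A - w * x = 70.0 - 14 * 2
= 42.0 kN

42.0 kN


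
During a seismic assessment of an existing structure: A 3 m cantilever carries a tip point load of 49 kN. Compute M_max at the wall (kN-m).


For a cantilever with a point load at the free end:
M_max = P * L = 49 * 3 = 147 kN-m

147 kN-m


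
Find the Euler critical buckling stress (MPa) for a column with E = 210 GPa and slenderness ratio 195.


sigma_cr = pi^2 * E / lambda^2
= 9.8696 * 210000.0 / 195^2
= 9.8696 * 210000.0 / 38025
= 54.5067 MPa

54.5067 MPa


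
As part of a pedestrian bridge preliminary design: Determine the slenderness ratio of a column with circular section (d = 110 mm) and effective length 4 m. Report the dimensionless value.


Radius of gyration r = d / 4 = 110 / 4 = 27.5 mm
L_eff = 4000.0 mm
Slenderness ratio = L / r = 4000.0 / 27.5 = 145.45 (dimensionless)

145.45 (dimensionless)


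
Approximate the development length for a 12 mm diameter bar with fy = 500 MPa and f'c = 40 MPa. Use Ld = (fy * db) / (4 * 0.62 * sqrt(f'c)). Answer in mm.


Ld = (fy * db) / (4 * 0.62 * sqrt(f'c))
= (500 * 12) / (4 * 0.62 * sqrt(40))
= 6000 / 15.6849
= 382.53 mm

382.53 mm


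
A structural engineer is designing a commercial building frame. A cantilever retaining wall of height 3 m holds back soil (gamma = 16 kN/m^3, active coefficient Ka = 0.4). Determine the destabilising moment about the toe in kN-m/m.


Pa = 0.5 * Ka * gamma * H^2
= 0.5 * 0.4 * 16 * 3^2
= 28.8 kN/m
Arm = H / 3 = 3 / 3 = 1.0 m
Mo = Pa * arm = Pa * H / 3 = 28.8 * 3 / 3 = 28.8 kN-m/m

28.8 kN-m/m


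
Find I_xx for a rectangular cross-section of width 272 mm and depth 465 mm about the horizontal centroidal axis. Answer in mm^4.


I = b * h^3 / 12
= 272 * 465^3 / 12
= 272 * 100544625 / 12
= 2279011500.0 mm^4

2279011500.0 mm^4


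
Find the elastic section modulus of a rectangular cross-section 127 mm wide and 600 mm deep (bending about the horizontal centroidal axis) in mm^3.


S = b * h^2 / 6
= 127 * 600^2 / 6
= 127 * 360000 / 6
= 7620000.0 mm^3

7620000.0 mm^3


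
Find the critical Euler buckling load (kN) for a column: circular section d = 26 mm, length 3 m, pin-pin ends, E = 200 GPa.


I = pi * d^4 / 64 = 22431.76 mm^4
L = 3000.0 mm
P_cr = pi^2 * E * I / L^2
= 9.8696 * 200000.0 * 22431.76 / 3000.0^2
= 4919.83 N = 4.9198 kN

4.9198 kN


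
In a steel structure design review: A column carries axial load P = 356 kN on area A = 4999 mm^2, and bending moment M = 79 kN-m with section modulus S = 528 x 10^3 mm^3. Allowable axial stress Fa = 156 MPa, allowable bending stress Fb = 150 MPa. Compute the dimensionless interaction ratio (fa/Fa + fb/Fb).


f_a = P / A = 356000.0 / 4999 = 71.2142 MPa
f_b = M / S = 79000000.0 / 528000.0 = 149.6212 MPa
Ratio = f_a / Fa + f_b / Fb
= 71.2142 / 156 + 149.6212 / 150
= 1.454 (dimensionless)

1.454 (dimensionless)


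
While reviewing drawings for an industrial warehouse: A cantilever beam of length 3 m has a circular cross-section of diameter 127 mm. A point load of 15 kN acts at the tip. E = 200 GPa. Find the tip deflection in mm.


I = pi * d^4 / 64 = pi * 127^4 / 64 = 12769820.2 mm^4
L = 3000.0 mm, P = 15000.0 N, E = 200000.0 MPa
delta = P * L^3 / (3 * E * I)
= 15000.0 * 3000.0^3 / (3 * 200000.0 * 12769820.2)
= 52.859 mm

52.859 mm


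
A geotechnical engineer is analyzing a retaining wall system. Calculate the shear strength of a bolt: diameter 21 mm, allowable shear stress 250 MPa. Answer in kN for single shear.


A = pi * d^2 / 4 = pi * 21^2 / 4 = 346.3606 mm^2
V = f_v * A / 1000 = 250 * 346.3606 / 1000
= 86.5901 kN

86.5901 kN


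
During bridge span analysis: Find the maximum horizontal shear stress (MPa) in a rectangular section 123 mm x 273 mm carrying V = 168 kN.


A = b * h = 123 * 273 = 33579 mm^2
V = 168 kN = 168000.0 N
tau_max = 1.5 * V / A = 1.5 * 168000.0 / 33579
= 7.5047 MPa

7.5047 MPa


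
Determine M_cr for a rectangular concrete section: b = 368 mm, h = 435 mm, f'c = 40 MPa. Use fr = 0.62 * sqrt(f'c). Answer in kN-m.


fr = 0.62 * sqrt(40) = 0.62 * 6.3246 = 3.9212 MPa
I = 368 * 435^3 / 12 = 2524261500.0 mm^4
y_t = 217.5 mm
M_cr = fr * I / y_t = 3.9212 * 2524261500.0 / 217.5 N-mm
= 45.5089 kN-m

45.5089 kN-m


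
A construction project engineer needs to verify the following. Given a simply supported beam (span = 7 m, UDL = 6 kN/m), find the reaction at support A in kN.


Total load = w * L = 6 * 7 = 42 kN
By symmetry, each reaction R = total / 2 = 42 / 2 = 21.0 kN

21.0 kN


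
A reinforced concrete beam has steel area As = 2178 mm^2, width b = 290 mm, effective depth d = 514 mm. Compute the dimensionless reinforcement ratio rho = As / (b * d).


rho = As / (b * d)
= 2178 / (290 * 514)
= 2178 / 149060
= 0.014612 (dimensionless)

0.014612 (dimensionless)


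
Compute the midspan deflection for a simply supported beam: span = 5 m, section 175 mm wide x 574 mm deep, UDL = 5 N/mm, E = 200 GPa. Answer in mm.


I = 175 * 574^3 / 12 = 2757988683.33 mm^4
L = 5000.0 mm, w = 5 N/mm, E = 200000.0 MPa
delta = 5 * w * L^4 / (384 * E * I)
= 5 * 5 * 5000.0^4 / (384 * 200000.0 * 2757988683.33)
= 0.0738 mm

0.0738 mm


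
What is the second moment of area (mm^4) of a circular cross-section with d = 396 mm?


r = d / 2 = 396 / 2 = 198.0 mm
I = pi * r^4 / 4 = pi * 198.0^4 / 4
= 1207120547.23 mm^4

1207120547.23 mm^4


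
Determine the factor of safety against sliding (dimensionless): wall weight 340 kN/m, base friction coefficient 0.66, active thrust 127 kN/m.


Resisting force = mu * W = 0.66 * 340 = 224.4 kN/m
FOS = Resisting / Driving = 224.4 / 127
= 1.7669 (dimensionless)

1.7669 (dimensionless)


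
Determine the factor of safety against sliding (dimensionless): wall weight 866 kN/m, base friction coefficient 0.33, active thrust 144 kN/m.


Resisting force = mu * W = 0.33 * 866 = 285.78 kN/m
FOS = Resisting / Driving = 285.78 / 144
= 1.9846 (dimensionless)

1.9846 (dimensionless)


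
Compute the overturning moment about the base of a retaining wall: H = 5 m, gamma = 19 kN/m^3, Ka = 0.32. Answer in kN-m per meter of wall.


Pa = 0.5 * Ka * gamma * H^2
= 0.5 * 0.32 * 19 * 5^2
= 76.0 kN/m
Arm = H / 3 = 5 / 3 = 1.6667 m
Mo = Pa * arm = Pa * H / 3 = 76.0 * 5 / 3 = 126.6667 kN-m/m

126.6667 kN-m/m


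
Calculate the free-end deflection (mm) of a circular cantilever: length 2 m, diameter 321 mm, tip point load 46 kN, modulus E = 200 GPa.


I = pi * d^4 / 64 = pi * 321^4 / 64 = 521182744.29 mm^4
L = 2000.0 mm, P = 46000.0 N, E = 200000.0 MPa
delta = P * L^3 / (3 * E * I)
= 46000.0 * 2000.0^3 / (3 * 200000.0 * 521182744.29)
= 1.1768 mm

1.1768 mm


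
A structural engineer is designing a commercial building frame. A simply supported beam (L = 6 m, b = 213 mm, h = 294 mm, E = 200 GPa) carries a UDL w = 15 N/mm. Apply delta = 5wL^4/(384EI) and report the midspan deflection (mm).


I = 213 * 294^3 / 12 = 451066266.0 mm^4
L = 6000.0 mm, w = 15 N/mm, E = 200000.0 MPa
delta = 5 * w * L^4 / (384 * E * I)
= 5 * 15 * 6000.0^4 / (384 * 200000.0 * 451066266.0)
= 2.8059 mm

2.8059 mm


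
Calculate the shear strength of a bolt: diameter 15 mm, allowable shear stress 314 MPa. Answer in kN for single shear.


A = pi * d^2 / 4 = pi * 15^2 / 4 = 176.7146 mm^2
V = f_v * A / 1000 = 314 * 176.7146 / 1000
= 55.4884 kN

55.4884 kN


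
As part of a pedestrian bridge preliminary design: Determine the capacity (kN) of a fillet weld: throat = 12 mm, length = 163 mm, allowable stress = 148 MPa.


Strength = throat * length * allowable stress
= 12 * 163 * 148 N
= 289488 N
= 289.49 kN

289.49 kN


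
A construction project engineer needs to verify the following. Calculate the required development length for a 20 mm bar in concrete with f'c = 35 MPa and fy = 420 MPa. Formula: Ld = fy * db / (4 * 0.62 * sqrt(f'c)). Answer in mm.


Ld = (fy * db) / (4 * 0.62 * sqrt(f'c))
= (420 * 20) / (4 * 0.62 * sqrt(35))
= 8400 / 14.6719
= 572.52 mm

572.52 mm


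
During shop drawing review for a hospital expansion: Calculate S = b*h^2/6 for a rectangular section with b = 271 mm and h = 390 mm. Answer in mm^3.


S = b * h^2 / 6
= 271 * 390^2 / 6
= 271 * 152100 / 6
= 6869850.0 mm^3

6869850.0 mm^3


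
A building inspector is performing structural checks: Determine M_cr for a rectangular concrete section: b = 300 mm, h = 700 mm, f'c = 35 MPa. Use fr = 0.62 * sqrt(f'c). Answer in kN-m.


fr = 0.62 * sqrt(35) = 0.62 * 5.9161 = 3.668 MPa
I = 300 * 700^3 / 12 = 8575000000.0 mm^4
y_t = 350.0 mm
M_cr = fr * I / y_t = 3.668 * 8575000000.0 / 350.0 N-mm
= 89.8653 kN-m

89.8653 kN-m


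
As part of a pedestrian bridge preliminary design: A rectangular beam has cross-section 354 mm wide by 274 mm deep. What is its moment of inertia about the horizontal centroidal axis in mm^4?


I = b * h^3 / 12
= 354 * 274^3 / 12
= 354 * 20570824 / 12
= 606839308.0 mm^4

606839308.0 mm^4


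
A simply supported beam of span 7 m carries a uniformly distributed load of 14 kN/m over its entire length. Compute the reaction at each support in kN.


Total load = w * L = 14 * 7 = 98 kN
By symmetry, each reaction R = total / 2 = 98 / 2 = 49.0 kN

49.0 kN


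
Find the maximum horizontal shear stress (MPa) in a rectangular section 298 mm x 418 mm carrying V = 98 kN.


A = b * h = 298 * 418 = 124564 mm^2
V = 98 kN = 98000.0 N
tau_max = 1.5 * V / A = 1.5 * 98000.0 / 124564
= 1.1801 MPa

1.1801 MPa


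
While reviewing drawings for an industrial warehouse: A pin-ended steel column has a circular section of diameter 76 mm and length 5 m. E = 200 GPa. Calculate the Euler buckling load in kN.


I = pi * d^4 / 64 = 1637661.98 mm^4
L = 5000.0 mm
P_cr = pi^2 * E * I / L^2
= 9.8696 * 200000.0 * 1637661.98 / 5000.0^2
= 129304.61 N = 129.3046 kN

129.3046 kN


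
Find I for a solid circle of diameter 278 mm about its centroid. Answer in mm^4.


r = d / 2 = 278 / 2 = 139.0 mm
I = pi * r^4 / 4 = pi * 139.0^4 / 4
= 293189952.0 mm^4

293189952.0 mm^4


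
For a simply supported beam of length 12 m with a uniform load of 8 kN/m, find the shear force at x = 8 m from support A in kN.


R_A = w * L / 2 = 8 * 12 / 2 = 48.0 kN
V(x) = R_A - w * x = 48.0 - 8 * 8
= -16.0 kN

-16.0 kN


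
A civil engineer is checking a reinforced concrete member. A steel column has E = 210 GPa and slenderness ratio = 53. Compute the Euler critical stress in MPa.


sigma_cr = pi^2 * E / lambda^2
= 9.8696 * 210000.0 / 53^2
= 9.8696 * 210000.0 / 2809
= 737.8487 MPa

737.8487 MPa


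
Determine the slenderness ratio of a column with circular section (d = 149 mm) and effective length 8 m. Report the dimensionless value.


Radius of gyration r = d / 4 = 149 / 4 = 37.25 mm
L_eff = 8000.0 mm
Slenderness ratio = L / r = 8000.0 / 37.25 = 214.77 (dimensionless)

214.77 (dimensionless)


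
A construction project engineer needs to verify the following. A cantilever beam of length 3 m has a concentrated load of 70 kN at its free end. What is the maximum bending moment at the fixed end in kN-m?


For a cantilever with a point load at the free end:
M_max = P * L = 70 * 3 = 210 kN-m

210 kN-m


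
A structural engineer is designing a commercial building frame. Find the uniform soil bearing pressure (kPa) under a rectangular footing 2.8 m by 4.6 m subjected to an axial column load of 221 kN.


A = 2.8 * 4.6 = 12.88 m^2
q = P / A = 221 / 12.88
= 17.1584 kPa

17.1584 kPa


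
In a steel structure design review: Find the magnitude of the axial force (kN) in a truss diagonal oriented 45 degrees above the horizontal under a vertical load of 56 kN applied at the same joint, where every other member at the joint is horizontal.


At the joint, only the diagonal has a vertical component, so vertical equilibrium gives:
F * sin(45) = 56
F = 56 / sin(45)
= 56 / 0.707107
= 79.2 kN

79.2 kN


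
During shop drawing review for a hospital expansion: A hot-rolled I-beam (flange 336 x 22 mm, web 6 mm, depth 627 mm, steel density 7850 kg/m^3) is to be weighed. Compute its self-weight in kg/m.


A_flanges = 2 * 336 * 22 = 14784 mm^2
A_web = (627 - 2 * 22) * 6 = 3498 mm^2
A_total = 14784 + 3498 = 18282 mm^2 = 0.018282 m^2
Weight = rho * A = 7850 * 0.018282 = 143.5137 kg/m

143.5137 kg/m


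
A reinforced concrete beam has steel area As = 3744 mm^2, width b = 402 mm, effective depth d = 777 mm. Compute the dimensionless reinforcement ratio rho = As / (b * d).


rho = As / (b * d)
= 3744 / (402 * 777)
= 3744 / 312354
= 0.011986 (dimensionless)

0.011986 (dimensionless)


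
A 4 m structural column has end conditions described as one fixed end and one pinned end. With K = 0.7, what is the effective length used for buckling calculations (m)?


L_eff = K * L
= 0.7 * 4
= 2.8 m

2.8 m


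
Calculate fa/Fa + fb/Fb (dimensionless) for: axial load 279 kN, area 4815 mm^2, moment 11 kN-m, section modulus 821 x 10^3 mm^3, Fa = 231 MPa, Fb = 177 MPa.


f_a = P / A = 279000.0 / 4815 = 57.9439 MPa
f_b = M / S = 11000000.0 / 821000.0 = 13.3983 MPa
Ratio = f_a / Fa + f_b / Fb
= 57.9439 / 231 + 13.3983 / 177
= 0.3265 (dimensionless)

0.3265 (dimensionless)


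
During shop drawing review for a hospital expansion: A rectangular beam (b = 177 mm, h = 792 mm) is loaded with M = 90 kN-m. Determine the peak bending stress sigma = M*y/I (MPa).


I = b * h^3 / 12 = 177 * 792^3 / 12 = 7327698048.0 mm^4
y = h / 2 = 792 / 2 = 396.0 mm
M = 90 kN-m = 90000000.0 N-mm
sigma = M * y / I = 90000000.0 * 396.0 / 7327698048.0
= 4.86 MPa

4.86 MPa


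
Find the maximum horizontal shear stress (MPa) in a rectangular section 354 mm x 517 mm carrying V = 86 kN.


A = b * h = 354 * 517 = 183018 mm^2
V = 86 kN = 86000.0 N
tau_max = 1.5 * V / A = 1.5 * 86000.0 / 183018
= 0.7048 MPa

0.7048 MPa


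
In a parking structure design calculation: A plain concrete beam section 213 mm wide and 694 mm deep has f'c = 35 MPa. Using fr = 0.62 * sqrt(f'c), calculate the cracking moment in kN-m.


fr = 0.62 * sqrt(35) = 0.62 * 5.9161 = 3.668 MPa
I = 213 * 694^3 / 12 = 5933033066.0 mm^4
y_t = 347.0 mm
M_cr = fr * I / y_t = 3.668 * 5933033066.0 / 347.0 N-mm
= 62.7152 kN-m

62.7152 kN-m


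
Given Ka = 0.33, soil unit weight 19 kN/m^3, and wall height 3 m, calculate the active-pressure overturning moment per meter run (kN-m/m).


Pa = 0.5 * Ka * gamma * H^2
= 0.5 * 0.33 * 19 * 3^2
= 28.215 kN/m
Arm = H / 3 = 3 / 3 = 1.0 m
Mo = Pa * arm = Pa * H / 3 = 28.215 * 3 / 3 = 28.215 kN-m/m

28.215 kN-m/m


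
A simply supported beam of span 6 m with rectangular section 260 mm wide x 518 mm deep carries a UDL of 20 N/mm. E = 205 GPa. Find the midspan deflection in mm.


I = 260 * 518^3 / 12 = 3011489693.33 mm^4
L = 6000.0 mm, w = 20 N/mm, E = 205000.0 MPa
delta = 5 * w * L^4 / (384 * E * I)
= 5 * 20 * 6000.0^4 / (384 * 205000.0 * 3011489693.33)
= 0.5467 mm

0.5467 mm


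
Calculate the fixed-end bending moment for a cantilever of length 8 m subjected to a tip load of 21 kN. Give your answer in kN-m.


For a cantilever with a point load at the free end:
M_max = P * L = 21 * 8 = 168 kN-m

168 kN-m


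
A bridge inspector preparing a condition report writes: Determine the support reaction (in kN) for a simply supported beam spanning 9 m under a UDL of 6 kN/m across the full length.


Total load = w * L = 6 * 9 = 54 kN
By symmetry, each reaction R = total / 2 = 54 / 2 = 27.0 kN

27.0 kN


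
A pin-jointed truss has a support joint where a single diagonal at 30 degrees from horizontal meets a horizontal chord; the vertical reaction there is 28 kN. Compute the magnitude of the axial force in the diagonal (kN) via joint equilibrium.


At the joint, only the diagonal has a vertical component, so vertical equilibrium gives:
F * sin(30) = 28
F = 28 / sin(30)
= 28 / 0.5
= 56.0 kN

56.0 kN


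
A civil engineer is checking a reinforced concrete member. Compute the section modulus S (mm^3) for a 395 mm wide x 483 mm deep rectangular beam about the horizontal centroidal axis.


S = b * h^2 / 6
= 395 * 483^2 / 6
= 395 * 233289 / 6
= 15358192.5 mm^3

15358192.5 mm^3


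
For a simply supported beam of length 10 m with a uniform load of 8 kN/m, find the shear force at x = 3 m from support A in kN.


R_A = w * L / 2 = 8 * 10 / 2 = 40.0 kN
V(x) = R_A - w * x = 40.0 - 8 * 3
= 16.0 kN

16.0 kN


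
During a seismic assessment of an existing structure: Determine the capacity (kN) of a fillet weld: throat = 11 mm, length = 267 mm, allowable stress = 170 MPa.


Strength = throat * length * allowable stress
= 11 * 267 * 170 N
= 499290 N
= 499.29 kN

499.29 kN


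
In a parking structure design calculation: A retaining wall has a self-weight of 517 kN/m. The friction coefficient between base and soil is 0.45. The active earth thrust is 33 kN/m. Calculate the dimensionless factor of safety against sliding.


Resisting force = mu * W = 0.45 * 517 = 232.65 kN/m
FOS = Resisting / Driving = 232.65 / 33
= 7.05 (dimensionless)

7.05 (dimensionless)


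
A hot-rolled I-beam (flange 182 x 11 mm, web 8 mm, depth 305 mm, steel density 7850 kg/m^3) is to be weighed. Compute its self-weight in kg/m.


A_flanges = 2 * 182 * 11 = 4004 mm^2
A_web = (305 - 2 * 11) * 8 = 2264 mm^2
A_total = 4004 + 2264 = 6268 mm^2 = 0.006268 m^2
Weight = rho * A = 7850 * 0.006268 = 49.2038 kg/m

49.2038 kg/m


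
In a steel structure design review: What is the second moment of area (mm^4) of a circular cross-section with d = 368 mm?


r = d / 2 = 368 / 2 = 184.0 mm
I = pi * r^4 / 4 = pi * 184.0^4 / 4
= 900245944.09 mm^4

900245944.09 mm^4


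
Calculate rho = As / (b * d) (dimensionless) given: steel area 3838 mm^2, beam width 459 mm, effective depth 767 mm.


rho = As / (b * d)
= 3838 / (459 * 767)
= 3838 / 352053
= 0.010902 (dimensionless)

0.010902 (dimensionless)


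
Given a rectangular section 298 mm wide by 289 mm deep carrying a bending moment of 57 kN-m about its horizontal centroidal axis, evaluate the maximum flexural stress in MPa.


I = b * h^3 / 12 = 298 * 289^3 / 12 = 599416296.83 mm^4
y = h / 2 = 289 / 2 = 144.5 mm
M = 57 kN-m = 57000000.0 N-mm
sigma = M * y / I = 57000000.0 * 144.5 / 599416296.83
= 13.74 MPa

13.74 MPa


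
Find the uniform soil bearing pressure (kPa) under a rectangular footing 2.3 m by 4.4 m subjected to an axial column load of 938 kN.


A = 2.3 * 4.4 = 10.12 m^2
q = P / A = 938 / 10.12
= 92.6877 kPa

92.6877 kPa


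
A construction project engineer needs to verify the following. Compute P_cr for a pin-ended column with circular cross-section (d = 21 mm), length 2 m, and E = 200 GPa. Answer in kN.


I = pi * d^4 / 64 = 9546.56 mm^4
L = 2000.0 mm
P_cr = pi^2 * E * I / L^2
= 9.8696 * 200000.0 * 9546.56 / 2000.0^2
= 4711.04 N = 4.711 kN

4.711 kN


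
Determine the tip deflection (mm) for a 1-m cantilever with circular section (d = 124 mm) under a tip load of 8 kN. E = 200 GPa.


I = pi * d^4 / 64 = pi * 124^4 / 64 = 11605307.16 mm^4
L = 1000.0 mm, P = 8000.0 N, E = 200000.0 MPa
delta = P * L^3 / (3 * E * I)
= 8000.0 * 1000.0^3 / (3 * 200000.0 * 11605307.16)
= 1.1489 mm

1.1489 mm


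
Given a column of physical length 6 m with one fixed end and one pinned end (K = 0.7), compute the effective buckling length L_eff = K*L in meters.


L_eff = K * L
= 0.7 * 6
= 4.2 m

4.2 m


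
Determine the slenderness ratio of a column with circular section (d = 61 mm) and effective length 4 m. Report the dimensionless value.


Radius of gyration r = d / 4 = 61 / 4 = 15.25 mm
L_eff = 4000.0 mm
Slenderness ratio = L / r = 4000.0 / 15.25 = 262.3 (dimensionless)

262.3 (dimensionless)


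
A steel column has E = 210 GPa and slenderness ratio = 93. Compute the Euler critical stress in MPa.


sigma_cr = pi^2 * E / lambda^2
= 9.8696 * 210000.0 / 93^2
= 9.8696 * 210000.0 / 8649
= 239.6366 MPa

239.6366 MPa


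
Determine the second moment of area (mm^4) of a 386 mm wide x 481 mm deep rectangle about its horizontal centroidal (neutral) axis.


I = b * h^3 / 12
= 386 * 481^3 / 12
= 386 * 111284641 / 12
= 3579655952.17 mm^4

3579655952.17 mm^4


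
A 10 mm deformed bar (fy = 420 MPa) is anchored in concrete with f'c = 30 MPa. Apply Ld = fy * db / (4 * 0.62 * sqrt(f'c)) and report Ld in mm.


Ld = (fy * db) / (4 * 0.62 * sqrt(f'c))
= (420 * 10) / (4 * 0.62 * sqrt(30))
= 4200 / 13.5835
= 309.2 mm

309.2 mm


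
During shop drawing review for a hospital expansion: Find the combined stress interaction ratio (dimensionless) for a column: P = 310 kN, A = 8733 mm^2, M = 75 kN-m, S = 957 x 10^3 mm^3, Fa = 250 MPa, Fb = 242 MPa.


f_a = P / A = 310000.0 / 8733 = 35.4975 MPa
f_b = M / S = 75000000.0 / 957000.0 = 78.3699 MPa
Ratio = f_a / Fa + f_b / Fb
= 35.4975 / 250 + 78.3699 / 242
= 0.4658 (dimensionless)

0.4658 (dimensionless)


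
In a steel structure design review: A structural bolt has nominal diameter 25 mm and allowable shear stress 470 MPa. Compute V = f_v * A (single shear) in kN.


A = pi * d^2 / 4 = pi * 25^2 / 4 = 490.8739 mm^2
V = f_v * A / 1000 = 470 * 490.8739 / 1000
= 230.7107 kN

230.7107 kN


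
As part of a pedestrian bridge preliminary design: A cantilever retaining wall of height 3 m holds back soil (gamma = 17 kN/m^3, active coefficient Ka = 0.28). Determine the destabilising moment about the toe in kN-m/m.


Pa = 0.5 * Ka * gamma * H^2
= 0.5 * 0.28 * 17 * 3^2
= 21.42 kN/m
Arm = H / 3 = 3 / 3 = 1.0 m
Mo = Pa * arm = Pa * H / 3 = 21.42 * 3 / 3 = 21.42 kN-m/m

21.42 kN-m/m


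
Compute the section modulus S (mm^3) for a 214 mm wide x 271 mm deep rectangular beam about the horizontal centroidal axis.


S = b * h^2 / 6
= 214 * 271^2 / 6
= 214 * 73441 / 6
= 2619395.67 mm^3

2619395.67 mm^3


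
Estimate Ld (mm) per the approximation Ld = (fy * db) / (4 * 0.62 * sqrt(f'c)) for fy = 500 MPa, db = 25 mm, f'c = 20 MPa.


Ld = (fy * db) / (4 * 0.62 * sqrt(f'c))
= (500 * 25) / (4 * 0.62 * sqrt(20))
= 12500 / 11.0909
= 1127.05 mm

1127.05 mm


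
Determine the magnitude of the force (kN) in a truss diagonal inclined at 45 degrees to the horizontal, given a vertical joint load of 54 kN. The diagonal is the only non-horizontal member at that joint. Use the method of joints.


At the joint, only the diagonal has a vertical component, so vertical equilibrium gives:
F * sin(45) = 54
F = 54 / sin(45)
= 54 / 0.707107
= 76.37 kN

76.37 kN


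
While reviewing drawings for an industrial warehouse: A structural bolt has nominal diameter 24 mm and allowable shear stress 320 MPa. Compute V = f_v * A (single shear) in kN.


A = pi * d^2 / 4 = pi * 24^2 / 4 = 452.3893 mm^2
V = f_v * A / 1000 = 320 * 452.3893 / 1000
= 144.7646 kN

144.7646 kN


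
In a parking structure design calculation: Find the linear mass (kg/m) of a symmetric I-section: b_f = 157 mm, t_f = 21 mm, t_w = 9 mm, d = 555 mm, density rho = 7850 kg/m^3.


A_flanges = 2 * 157 * 21 = 6594 mm^2
A_web = (555 - 2 * 21) * 9 = 4617 mm^2
A_total = 6594 + 4617 = 11211 mm^2 = 0.011211 m^2
Weight = rho * A = 7850 * 0.011211 = 88.0063 kg/m

88.0063 kg/m


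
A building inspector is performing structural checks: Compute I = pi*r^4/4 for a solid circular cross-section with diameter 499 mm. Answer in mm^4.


r = d / 2 = 499 / 2 = 249.5 mm
I = pi * r^4 / 4 = pi * 249.5^4 / 4
= 3043491416.12 mm^4

3043491416.12 mm^4


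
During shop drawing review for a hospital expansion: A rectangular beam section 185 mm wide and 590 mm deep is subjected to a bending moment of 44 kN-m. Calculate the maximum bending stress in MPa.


I = b * h^3 / 12 = 185 * 590^3 / 12 = 3166259583.33 mm^4
y = h / 2 = 590 / 2 = 295.0 mm
M = 44 kN-m = 44000000.0 N-mm
sigma = M * y / I = 44000000.0 * 295.0 / 3166259583.33
= 4.1 MPa

4.1 MPa


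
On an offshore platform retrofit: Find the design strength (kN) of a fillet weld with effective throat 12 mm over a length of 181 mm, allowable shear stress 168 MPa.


Strength = throat * length * allowable stress
= 12 * 181 * 168 N
= 364896 N
= 364.9 kN

364.9 kN


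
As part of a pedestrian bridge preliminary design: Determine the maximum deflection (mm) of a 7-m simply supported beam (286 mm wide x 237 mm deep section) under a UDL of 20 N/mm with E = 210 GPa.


I = 286 * 237^3 / 12 = 317270596.5 mm^4
L = 7000.0 mm, w = 20 N/mm, E = 210000.0 MPa
delta = 5 * w * L^4 / (384 * E * I)
= 5 * 20 * 7000.0^4 / (384 * 210000.0 * 317270596.5)
= 9.3845 mm

9.3845 mm


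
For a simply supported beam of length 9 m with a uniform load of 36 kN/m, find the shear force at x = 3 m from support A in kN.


R_A = w * L / 2 = 36 * 9 / 2 = 162.0 kN
V(x) = R_A - w * x = 162.0 - 36 * 3
= 54.0 kN

54.0 kN


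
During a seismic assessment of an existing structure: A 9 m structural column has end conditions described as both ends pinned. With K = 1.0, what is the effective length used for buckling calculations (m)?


L_eff = K * L
= 1.0 * 9
= 9.0 m

9.0 m
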